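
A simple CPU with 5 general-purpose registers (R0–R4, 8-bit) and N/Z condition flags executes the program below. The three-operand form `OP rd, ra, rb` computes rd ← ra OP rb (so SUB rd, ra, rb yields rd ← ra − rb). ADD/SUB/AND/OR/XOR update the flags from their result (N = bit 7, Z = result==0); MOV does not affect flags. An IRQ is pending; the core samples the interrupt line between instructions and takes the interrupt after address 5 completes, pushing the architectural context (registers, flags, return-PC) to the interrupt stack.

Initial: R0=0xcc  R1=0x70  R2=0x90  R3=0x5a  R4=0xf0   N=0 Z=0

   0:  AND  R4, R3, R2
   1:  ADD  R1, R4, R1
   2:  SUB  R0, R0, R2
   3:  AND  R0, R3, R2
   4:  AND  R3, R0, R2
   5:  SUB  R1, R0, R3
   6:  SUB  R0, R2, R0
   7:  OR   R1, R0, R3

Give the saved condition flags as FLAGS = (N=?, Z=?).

after  0: R0=0xcc R1=0x70 R2=0x90 R3=0x5a R4=0x10  N=0 Z=0
after  1: R0=0xcc R1=0x80 R2=0x90 R3=0x5a R4=0x10  N=1 Z=0
after  2: R0=0x3c R1=0x80 R2=0x90 R3=0x5a R4=0x10  N=0 Z=0
after  3: R0=0x10 R1=0x80 R2=0x90 R3=0x5a R4=0x10  N=0 Z=0
after  4: R0=0x10 R1=0x80 R2=0x90 R3=0x10 R4=0x10  N=0 Z=0
after  5: R0=0x10 R1=0x00 R2=0x90 R3=0x10 R4=0x10  N=0 Z=1
-- IRQ taken; context saved, return-PC = 6 --

FLAGS = (N=0, Z=1)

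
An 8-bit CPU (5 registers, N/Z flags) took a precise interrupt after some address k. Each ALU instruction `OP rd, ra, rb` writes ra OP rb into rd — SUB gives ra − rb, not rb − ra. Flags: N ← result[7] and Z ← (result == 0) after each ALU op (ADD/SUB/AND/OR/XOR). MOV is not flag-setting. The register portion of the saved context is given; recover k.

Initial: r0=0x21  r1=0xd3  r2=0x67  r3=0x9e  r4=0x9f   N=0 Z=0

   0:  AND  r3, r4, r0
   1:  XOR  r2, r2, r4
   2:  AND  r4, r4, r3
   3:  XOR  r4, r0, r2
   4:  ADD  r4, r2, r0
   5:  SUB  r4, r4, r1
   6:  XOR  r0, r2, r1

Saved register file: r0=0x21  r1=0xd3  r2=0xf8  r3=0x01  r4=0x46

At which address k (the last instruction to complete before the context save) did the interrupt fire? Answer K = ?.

K = 5

after  0: r0=0x21 r1=0xd3 r2=0x67 r3=0x01 r4=0x9f  N=0 Z=0
after  1: r0=0x21 r1=0xd3 r2=0xf8 r3=0x01 r4=0x9f  N=1 Z=0
after  2: r0=0x21 r1=0xd3 r2=0xf8 r3=0x01 r4=0x01  N=0 Z=0
after  3: r0=0x21 r1=0xd3 r2=0xf8 r3=0x01 r4=0xd9  N=1 Z=0
after  4: r0=0x21 r1=0xd3 r2=0xf8 r3=0x01 r4=0x19  N=0 Z=0
after  5: r0=0x21 r1=0xd3 r2=0xf8 r3=0x01 r4=0x46  N=0 Z=0
-- IRQ taken; context saved, return-PC = 6 --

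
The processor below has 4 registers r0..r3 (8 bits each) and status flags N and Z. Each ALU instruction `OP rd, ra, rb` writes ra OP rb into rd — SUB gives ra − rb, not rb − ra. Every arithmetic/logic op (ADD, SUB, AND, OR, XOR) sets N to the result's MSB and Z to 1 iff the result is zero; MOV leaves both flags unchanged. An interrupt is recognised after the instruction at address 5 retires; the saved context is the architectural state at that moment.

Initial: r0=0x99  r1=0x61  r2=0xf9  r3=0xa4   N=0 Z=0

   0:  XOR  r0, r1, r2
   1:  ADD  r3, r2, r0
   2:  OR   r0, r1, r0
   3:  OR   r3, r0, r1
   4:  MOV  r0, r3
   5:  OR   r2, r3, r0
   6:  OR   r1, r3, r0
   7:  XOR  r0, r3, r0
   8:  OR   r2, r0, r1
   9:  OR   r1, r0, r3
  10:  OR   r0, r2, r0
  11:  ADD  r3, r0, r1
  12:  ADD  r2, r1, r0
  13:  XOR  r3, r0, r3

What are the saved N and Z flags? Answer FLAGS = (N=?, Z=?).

FLAGS = (N=1, Z=0)

after  0: r0=0x98 r1=0x61 r2=0xf9 r3=0xa4  N=1 Z=0
after  1: r0=0x98 r1=0x61 r2=0xf9 r3=0x91  N=1 Z=0
after  2: r0=0xf9 r1=0x61 r2=0xf9 r3=0x91  N=1 Z=0
after  3: r0=0xf9 r1=0x61 r2=0xf9 r3=0xf9  N=1 Z=0
after  4: r0=0xf9 r1=0x61 r2=0xf9 r3=0xf9  N=1 Z=0
after  5: r0=0xf9 r1=0x61 r2=0xf9 r3=0xf9  N=1 Z=0
-- IRQ taken; context saved, return-PC = 6 --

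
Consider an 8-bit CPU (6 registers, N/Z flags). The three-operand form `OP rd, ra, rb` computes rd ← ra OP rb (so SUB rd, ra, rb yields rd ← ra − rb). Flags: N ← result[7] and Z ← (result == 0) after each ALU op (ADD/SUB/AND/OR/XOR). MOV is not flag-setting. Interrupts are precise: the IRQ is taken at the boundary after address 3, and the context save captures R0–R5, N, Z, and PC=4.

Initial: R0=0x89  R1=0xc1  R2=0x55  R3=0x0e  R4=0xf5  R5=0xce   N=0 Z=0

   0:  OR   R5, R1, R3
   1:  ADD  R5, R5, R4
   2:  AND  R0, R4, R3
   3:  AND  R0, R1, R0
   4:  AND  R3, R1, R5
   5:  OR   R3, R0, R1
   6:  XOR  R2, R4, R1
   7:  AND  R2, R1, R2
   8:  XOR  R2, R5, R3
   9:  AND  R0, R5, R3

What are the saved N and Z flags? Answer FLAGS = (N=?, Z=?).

after  0: R0=0x89 R1=0xc1 R2=0x55 R3=0x0e R4=0xf5 R5=0xcf  N=1 Z=0
after  1: R0=0x89 R1=0xc1 R2=0x55 R3=0x0e R4=0xf5 R5=0xc4  N=1 Z=0
after  2: R0=0x04 R1=0xc1 R2=0x55 R3=0x0e R4=0xf5 R5=0xc4  N=0 Z=0
after  3: R0=0x00 R1=0xc1 R2=0x55 R3=0x0e R4=0xf5 R5=0xc4  N=0 Z=1
-- IRQ taken; context saved, return-PC = 4 --

FLAGS = (N=0, Z=1)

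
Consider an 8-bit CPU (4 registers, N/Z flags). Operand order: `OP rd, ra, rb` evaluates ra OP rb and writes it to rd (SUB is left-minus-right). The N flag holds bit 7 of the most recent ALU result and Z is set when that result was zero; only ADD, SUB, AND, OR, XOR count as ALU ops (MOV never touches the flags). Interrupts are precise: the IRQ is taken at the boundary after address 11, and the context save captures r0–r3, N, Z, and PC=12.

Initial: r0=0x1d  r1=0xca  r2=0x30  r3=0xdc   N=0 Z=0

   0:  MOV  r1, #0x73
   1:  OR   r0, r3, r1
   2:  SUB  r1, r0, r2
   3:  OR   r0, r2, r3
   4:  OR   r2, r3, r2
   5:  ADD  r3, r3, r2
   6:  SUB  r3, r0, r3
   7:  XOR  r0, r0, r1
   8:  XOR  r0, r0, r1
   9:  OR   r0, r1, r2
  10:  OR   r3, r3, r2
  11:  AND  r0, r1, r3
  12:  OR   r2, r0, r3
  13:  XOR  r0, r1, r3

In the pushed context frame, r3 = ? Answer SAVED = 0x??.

after  0: r0=0x1d r1=0x73 r2=0x30 r3=0xdc  N=0 Z=0
after  1: r0=0xff r1=0x73 r2=0x30 r3=0xdc  N=1 Z=0
after  2: r0=0xff r1=0xcf r2=0x30 r3=0xdc  N=1 Z=0
after  3: r0=0xfc r1=0xcf r2=0x30 r3=0xdc  N=1 Z=0
after  4: r0=0xfc r1=0xcf r2=0xfc r3=0xdc  N=1 Z=0
after  5: r0=0xfc r1=0xcf r2=0xfc r3=0xd8  N=1 Z=0
after  6: r0=0xfc r1=0xcf r2=0xfc r3=0x24  N=0 Z=0
after  7: r0=0x33 r1=0xcf r2=0xfc r3=0x24  N=0 Z=0
after  8: r0=0xfc r1=0xcf r2=0xfc r3=0x24  N=1 Z=0
after  9: r0=0xff r1=0xcf r2=0xfc r3=0x24  N=1 Z=0
after 10: r0=0xff r1=0xcf r2=0xfc r3=0xfc  N=1 Z=0
after 11: r0=0xcc r1=0xcf r2=0xfc r3=0xfc  N=1 Z=0
-- IRQ taken; context saved, return-PC = 12 --

SAVED = 0xfc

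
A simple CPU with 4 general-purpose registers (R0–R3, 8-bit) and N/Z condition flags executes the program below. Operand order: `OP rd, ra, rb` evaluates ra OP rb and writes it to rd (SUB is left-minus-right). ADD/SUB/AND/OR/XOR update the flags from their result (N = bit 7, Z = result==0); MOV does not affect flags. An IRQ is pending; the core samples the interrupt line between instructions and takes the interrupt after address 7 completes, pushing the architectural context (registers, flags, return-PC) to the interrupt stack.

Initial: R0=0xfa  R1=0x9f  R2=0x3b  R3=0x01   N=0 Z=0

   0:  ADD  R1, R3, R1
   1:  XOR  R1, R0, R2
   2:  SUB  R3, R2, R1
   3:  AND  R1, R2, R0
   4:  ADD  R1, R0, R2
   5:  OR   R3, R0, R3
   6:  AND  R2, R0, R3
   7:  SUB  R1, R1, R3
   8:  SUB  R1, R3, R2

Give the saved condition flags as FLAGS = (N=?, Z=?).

after  0: R0=0xfa R1=0xa0 R2=0x3b R3=0x01  N=1 Z=0
after  1: R0=0xfa R1=0xc1 R2=0x3b R3=0x01  N=1 Z=0
after  2: R0=0xfa R1=0xc1 R2=0x3b R3=0x7a  N=0 Z=0
after  3: R0=0xfa R1=0x3a R2=0x3b R3=0x7a  N=0 Z=0
after  4: R0=0xfa R1=0x35 R2=0x3b R3=0x7a  N=0 Z=0
after  5: R0=0xfa R1=0x35 R2=0x3b R3=0xfa  N=1 Z=0
after  6: R0=0xfa R1=0x35 R2=0xfa R3=0xfa  N=1 Z=0
after  7: R0=0xfa R1=0x3b R2=0xfa R3=0xfa  N=0 Z=0
-- IRQ taken; context saved, return-PC = 8 --

FLAGS = (N=0, Z=0)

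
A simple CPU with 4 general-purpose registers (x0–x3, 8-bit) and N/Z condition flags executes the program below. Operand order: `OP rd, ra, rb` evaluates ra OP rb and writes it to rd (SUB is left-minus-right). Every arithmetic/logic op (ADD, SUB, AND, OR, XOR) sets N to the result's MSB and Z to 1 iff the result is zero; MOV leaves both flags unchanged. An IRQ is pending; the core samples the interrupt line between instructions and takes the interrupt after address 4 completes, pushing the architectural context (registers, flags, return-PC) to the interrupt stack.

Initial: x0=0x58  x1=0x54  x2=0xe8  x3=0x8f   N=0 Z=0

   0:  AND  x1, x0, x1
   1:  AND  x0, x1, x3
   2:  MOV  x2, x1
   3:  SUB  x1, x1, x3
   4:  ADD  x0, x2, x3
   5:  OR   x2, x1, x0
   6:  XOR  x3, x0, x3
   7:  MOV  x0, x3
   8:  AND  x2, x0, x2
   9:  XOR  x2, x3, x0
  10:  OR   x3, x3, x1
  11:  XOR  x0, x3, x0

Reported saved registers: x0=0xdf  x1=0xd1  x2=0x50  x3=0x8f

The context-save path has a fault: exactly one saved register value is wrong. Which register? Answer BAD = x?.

after  0: x0=0x58 x1=0x50 x2=0xe8 x3=0x8f  N=0 Z=0
after  1: x0=0x00 x1=0x50 x2=0xe8 x3=0x8f  N=0 Z=1
after  2: x0=0x00 x1=0x50 x2=0x50 x3=0x8f  N=0 Z=1
after  3: x0=0x00 x1=0xc1 x2=0x50 x3=0x8f  N=1 Z=0
after  4: x0=0xdf x1=0xc1 x2=0x50 x3=0x8f  N=1 Z=0
-- IRQ taken; context saved, return-PC = 5 --
mismatch: x1: reported 0xd1 vs actual 0xc1

BAD = x1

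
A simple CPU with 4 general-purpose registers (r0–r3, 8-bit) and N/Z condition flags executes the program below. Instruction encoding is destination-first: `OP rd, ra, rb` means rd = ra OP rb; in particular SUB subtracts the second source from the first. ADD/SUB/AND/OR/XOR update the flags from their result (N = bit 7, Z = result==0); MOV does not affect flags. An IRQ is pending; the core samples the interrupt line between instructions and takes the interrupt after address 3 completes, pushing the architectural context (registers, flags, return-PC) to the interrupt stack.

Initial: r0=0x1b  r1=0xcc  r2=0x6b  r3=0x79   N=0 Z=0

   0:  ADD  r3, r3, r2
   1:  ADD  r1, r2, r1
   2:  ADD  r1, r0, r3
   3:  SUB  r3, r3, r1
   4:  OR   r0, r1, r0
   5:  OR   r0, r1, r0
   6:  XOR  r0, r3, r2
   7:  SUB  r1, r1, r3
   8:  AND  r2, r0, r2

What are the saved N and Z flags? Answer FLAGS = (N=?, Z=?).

FLAGS = (N=1, Z=0)

after  0: r0=0x1b r1=0xcc r2=0x6b r3=0xe4  N=1 Z=0
after  1: r0=0x1b r1=0x37 r2=0x6b r3=0xe4  N=0 Z=0
after  2: r0=0x1b r1=0xff r2=0x6b r3=0xe4  N=1 Z=0
after  3: r0=0x1b r1=0xff r2=0x6b r3=0xe5  N=1 Z=0
-- IRQ taken; context saved, return-PC = 4 --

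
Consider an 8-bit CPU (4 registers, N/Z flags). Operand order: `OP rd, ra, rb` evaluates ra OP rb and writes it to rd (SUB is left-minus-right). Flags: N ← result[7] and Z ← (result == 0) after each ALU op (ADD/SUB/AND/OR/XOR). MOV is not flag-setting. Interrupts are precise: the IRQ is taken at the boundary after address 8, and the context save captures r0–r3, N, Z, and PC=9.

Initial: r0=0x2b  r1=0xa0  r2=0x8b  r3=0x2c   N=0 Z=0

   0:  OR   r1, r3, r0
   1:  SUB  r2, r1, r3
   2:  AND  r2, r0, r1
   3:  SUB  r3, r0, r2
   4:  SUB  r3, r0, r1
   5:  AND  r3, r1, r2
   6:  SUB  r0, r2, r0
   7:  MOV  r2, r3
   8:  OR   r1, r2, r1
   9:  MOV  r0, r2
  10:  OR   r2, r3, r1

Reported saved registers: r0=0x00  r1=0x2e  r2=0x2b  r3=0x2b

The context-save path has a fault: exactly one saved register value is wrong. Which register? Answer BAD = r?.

after  0: r0=0x2b r1=0x2f r2=0x8b r3=0x2c  N=0 Z=0
after  1: r0=0x2b r1=0x2f r2=0x03 r3=0x2c  N=0 Z=0
after  2: r0=0x2b r1=0x2f r2=0x2b r3=0x2c  N=0 Z=0
after  3: r0=0x2b r1=0x2f r2=0x2b r3=0x00  N=0 Z=1
after  4: r0=0x2b r1=0x2f r2=0x2b r3=0xfc  N=1 Z=0
after  5: r0=0x2b r1=0x2f r2=0x2b r3=0x2b  N=0 Z=0
after  6: r0=0x00 r1=0x2f r2=0x2b r3=0x2b  N=0 Z=1
after  7: r0=0x00 r1=0x2f r2=0x2b r3=0x2b  N=0 Z=1
after  8: r0=0x00 r1=0x2f r2=0x2b r3=0x2b  N=0 Z=0
-- IRQ taken; context saved, return-PC = 9 --
mismatch: r1: reported 0x2e vs actual 0x2f

BAD = r1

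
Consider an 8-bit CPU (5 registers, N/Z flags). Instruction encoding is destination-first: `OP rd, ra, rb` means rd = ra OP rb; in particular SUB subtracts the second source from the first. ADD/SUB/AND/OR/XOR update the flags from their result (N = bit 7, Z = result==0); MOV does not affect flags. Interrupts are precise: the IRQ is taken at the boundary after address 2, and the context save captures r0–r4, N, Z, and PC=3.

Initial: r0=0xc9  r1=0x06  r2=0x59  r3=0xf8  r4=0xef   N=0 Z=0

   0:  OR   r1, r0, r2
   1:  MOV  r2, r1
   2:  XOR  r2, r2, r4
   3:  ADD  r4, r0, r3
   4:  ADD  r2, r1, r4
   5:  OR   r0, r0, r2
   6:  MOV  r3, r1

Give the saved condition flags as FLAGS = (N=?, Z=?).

FLAGS = (N=0, Z=0)

after  0: r0=0xc9 r1=0xd9 r2=0x59 r3=0xf8 r4=0xef  N=1 Z=0
after  1: r0=0xc9 r1=0xd9 r2=0xd9 r3=0xf8 r4=0xef  N=1 Z=0
after  2: r0=0xc9 r1=0xd9 r2=0x36 r3=0xf8 r4=0xef  N=0 Z=0
-- IRQ taken; context saved, return-PC = 3 --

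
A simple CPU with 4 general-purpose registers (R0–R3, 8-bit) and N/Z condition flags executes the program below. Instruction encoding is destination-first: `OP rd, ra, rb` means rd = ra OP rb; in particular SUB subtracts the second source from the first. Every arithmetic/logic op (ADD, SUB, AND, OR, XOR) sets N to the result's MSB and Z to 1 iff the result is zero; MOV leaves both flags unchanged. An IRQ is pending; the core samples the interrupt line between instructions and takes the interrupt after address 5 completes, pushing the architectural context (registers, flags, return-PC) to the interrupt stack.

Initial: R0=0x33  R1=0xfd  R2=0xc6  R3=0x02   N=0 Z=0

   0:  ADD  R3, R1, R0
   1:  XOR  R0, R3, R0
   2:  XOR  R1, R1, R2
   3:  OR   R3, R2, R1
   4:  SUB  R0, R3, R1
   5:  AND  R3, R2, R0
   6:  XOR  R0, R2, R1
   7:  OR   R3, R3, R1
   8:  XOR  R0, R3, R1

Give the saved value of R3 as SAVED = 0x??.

after  0: R0=0x33 R1=0xfd R2=0xc6 R3=0x30  N=0 Z=0
after  1: R0=0x03 R1=0xfd R2=0xc6 R3=0x30  N=0 Z=0
after  2: R0=0x03 R1=0x3b R2=0xc6 R3=0x30  N=0 Z=0
after  3: R0=0x03 R1=0x3b R2=0xc6 R3=0xff  N=1 Z=0
after  4: R0=0xc4 R1=0x3b R2=0xc6 R3=0xff  N=1 Z=0
after  5: R0=0xc4 R1=0x3b R2=0xc6 R3=0xc4  N=1 Z=0
-- IRQ taken; context saved, return-PC = 6 --

SAVED = 0xc4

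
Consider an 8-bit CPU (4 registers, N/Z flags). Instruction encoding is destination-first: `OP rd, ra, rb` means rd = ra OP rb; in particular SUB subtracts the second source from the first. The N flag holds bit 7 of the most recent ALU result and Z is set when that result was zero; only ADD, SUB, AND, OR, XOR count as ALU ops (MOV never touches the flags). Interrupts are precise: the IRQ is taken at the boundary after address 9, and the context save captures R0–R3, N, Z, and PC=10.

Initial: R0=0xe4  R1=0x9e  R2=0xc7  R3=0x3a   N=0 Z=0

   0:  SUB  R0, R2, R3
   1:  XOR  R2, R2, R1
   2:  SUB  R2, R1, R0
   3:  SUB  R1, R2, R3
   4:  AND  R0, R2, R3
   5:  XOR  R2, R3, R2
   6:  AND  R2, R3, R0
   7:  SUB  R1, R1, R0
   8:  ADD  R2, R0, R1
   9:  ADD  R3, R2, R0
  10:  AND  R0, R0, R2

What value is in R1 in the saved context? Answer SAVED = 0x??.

SAVED = 0xc7

after  0: R0=0x8d R1=0x9e R2=0xc7 R3=0x3a  N=1 Z=0
after  1: R0=0x8d R1=0x9e R2=0x59 R3=0x3a  N=0 Z=0
after  2: R0=0x8d R1=0x9e R2=0x11 R3=0x3a  N=0 Z=0
after  3: R0=0x8d R1=0xd7 R2=0x11 R3=0x3a  N=1 Z=0
after  4: R0=0x10 R1=0xd7 R2=0x11 R3=0x3a  N=0 Z=0
after  5: R0=0x10 R1=0xd7 R2=0x2b R3=0x3a  N=0 Z=0
after  6: R0=0x10 R1=0xd7 R2=0x10 R3=0x3a  N=0 Z=0
after  7: R0=0x10 R1=0xc7 R2=0x10 R3=0x3a  N=1 Z=0
after  8: R0=0x10 R1=0xc7 R2=0xd7 R3=0x3a  N=1 Z=0
after  9: R0=0x10 R1=0xc7 R2=0xd7 R3=0xe7  N=1 Z=0
-- IRQ taken; context saved, return-PC = 10 --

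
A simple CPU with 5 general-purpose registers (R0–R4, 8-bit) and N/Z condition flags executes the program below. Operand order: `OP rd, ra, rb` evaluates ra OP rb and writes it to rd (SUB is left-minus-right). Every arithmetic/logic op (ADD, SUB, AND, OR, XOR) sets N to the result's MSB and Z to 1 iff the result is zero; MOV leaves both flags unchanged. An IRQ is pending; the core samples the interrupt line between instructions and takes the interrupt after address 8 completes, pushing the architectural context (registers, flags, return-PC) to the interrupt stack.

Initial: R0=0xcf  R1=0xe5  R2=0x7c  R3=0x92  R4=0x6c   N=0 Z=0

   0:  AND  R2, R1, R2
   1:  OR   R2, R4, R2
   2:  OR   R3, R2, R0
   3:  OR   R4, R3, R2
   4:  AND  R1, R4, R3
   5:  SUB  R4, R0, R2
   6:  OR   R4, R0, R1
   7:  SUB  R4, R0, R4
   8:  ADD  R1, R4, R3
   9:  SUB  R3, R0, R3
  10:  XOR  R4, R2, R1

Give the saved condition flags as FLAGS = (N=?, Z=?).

FLAGS = (N=1, Z=0)

after  0: R0=0xcf R1=0xe5 R2=0x64 R3=0x92 R4=0x6c  N=0 Z=0
after  1: R0=0xcf R1=0xe5 R2=0x6c R3=0x92 R4=0x6c  N=0 Z=0
after  2: R0=0xcf R1=0xe5 R2=0x6c R3=0xef R4=0x6c  N=1 Z=0
after  3: R0=0xcf R1=0xe5 R2=0x6c R3=0xef R4=0xef  N=1 Z=0
after  4: R0=0xcf R1=0xef R2=0x6c R3=0xef R4=0xef  N=1 Z=0
after  5: R0=0xcf R1=0xef R2=0x6c R3=0xef R4=0x63  N=0 Z=0
after  6: R0=0xcf R1=0xef R2=0x6c R3=0xef R4=0xef  N=1 Z=0
after  7: R0=0xcf R1=0xef R2=0x6c R3=0xef R4=0xe0  N=1 Z=0
after  8: R0=0xcf R1=0xcf R2=0x6c R3=0xef R4=0xe0  N=1 Z=0
-- IRQ taken; context saved, return-PC = 9 --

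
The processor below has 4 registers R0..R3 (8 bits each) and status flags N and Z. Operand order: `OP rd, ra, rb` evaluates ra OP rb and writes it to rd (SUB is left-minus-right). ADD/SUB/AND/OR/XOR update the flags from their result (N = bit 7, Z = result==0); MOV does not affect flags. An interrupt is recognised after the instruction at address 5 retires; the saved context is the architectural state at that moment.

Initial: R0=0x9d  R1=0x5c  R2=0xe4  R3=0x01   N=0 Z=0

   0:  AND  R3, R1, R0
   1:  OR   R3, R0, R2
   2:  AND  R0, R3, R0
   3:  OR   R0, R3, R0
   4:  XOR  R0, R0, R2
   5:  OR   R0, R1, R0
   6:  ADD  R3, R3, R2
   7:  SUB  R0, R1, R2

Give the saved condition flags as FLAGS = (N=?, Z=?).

after  0: R0=0x9d R1=0x5c R2=0xe4 R3=0x1c  N=0 Z=0
after  1: R0=0x9d R1=0x5c R2=0xe4 R3=0xfd  N=1 Z=0
after  2: R0=0x9d R1=0x5c R2=0xe4 R3=0xfd  N=1 Z=0
after  3: R0=0xfd R1=0x5c R2=0xe4 R3=0xfd  N=1 Z=0
after  4: R0=0x19 R1=0x5c R2=0xe4 R3=0xfd  N=0 Z=0
after  5: R0=0x5d R1=0x5c R2=0xe4 R3=0xfd  N=0 Z=0
-- IRQ taken; context saved, return-PC = 6 --

FLAGS = (N=0, Z=0)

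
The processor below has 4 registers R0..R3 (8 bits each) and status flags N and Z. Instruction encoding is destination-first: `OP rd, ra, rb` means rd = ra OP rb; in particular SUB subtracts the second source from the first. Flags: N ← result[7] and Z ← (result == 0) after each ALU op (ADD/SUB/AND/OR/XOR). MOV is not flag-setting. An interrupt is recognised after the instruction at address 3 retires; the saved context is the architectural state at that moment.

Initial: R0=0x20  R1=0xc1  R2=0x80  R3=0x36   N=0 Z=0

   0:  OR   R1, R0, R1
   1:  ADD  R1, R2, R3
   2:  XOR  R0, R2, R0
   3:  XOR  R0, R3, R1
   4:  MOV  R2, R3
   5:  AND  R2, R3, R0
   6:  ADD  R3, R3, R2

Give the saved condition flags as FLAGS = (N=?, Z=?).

after  0: R0=0x20 R1=0xe1 R2=0x80 R3=0x36  N=1 Z=0
after  1: R0=0x20 R1=0xb6 R2=0x80 R3=0x36  N=1 Z=0
after  2: R0=0xa0 R1=0xb6 R2=0x80 R3=0x36  N=1 Z=0
after  3: R0=0x80 R1=0xb6 R2=0x80 R3=0x36  N=1 Z=0
-- IRQ taken; context saved, return-PC = 4 --

FLAGS = (N=1, Z=0)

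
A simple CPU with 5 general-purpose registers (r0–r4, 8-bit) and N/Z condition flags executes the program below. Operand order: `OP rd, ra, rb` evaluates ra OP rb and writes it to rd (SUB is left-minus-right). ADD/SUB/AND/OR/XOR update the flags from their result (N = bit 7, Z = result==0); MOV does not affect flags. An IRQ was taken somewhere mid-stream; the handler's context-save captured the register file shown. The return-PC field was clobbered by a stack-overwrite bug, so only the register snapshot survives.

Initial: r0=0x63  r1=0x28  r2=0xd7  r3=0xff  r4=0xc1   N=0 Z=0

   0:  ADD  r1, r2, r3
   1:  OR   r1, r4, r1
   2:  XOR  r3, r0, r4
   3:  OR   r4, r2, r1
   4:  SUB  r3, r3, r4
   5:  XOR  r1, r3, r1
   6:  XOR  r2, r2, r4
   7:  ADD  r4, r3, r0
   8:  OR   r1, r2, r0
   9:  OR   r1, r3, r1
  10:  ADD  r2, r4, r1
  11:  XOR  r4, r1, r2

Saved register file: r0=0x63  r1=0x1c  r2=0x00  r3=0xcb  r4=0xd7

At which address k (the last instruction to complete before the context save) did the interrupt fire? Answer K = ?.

K = 6

after  0: r0=0x63 r1=0xd6 r2=0xd7 r3=0xff r4=0xc1  N=1 Z=0
after  1: r0=0x63 r1=0xd7 r2=0xd7 r3=0xff r4=0xc1  N=1 Z=0
after  2: r0=0x63 r1=0xd7 r2=0xd7 r3=0xa2 r4=0xc1  N=1 Z=0
after  3: r0=0x63 r1=0xd7 r2=0xd7 r3=0xa2 r4=0xd7  N=1 Z=0
after  4: r0=0x63 r1=0xd7 r2=0xd7 r3=0xcb r4=0xd7  N=1 Z=0
after  5: r0=0x63 r1=0x1c r2=0xd7 r3=0xcb r4=0xd7  N=0 Z=0
after  6: r0=0x63 r1=0x1c r2=0x00 r3=0xcb r4=0xd7  N=0 Z=1
-- IRQ taken; context saved, return-PC = 7 --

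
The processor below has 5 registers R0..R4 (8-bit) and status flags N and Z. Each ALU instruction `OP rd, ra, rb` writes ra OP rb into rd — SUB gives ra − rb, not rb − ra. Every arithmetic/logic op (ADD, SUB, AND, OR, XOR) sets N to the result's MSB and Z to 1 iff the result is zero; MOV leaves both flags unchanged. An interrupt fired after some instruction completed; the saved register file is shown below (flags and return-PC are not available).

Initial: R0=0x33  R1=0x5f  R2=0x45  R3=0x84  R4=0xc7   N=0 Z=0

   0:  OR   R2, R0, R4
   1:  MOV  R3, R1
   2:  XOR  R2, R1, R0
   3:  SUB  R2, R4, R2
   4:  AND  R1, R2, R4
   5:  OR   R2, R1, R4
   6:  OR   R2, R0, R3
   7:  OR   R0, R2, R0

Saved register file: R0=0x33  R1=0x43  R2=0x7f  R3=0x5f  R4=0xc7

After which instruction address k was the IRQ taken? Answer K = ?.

after  0: R0=0x33 R1=0x5f R2=0xf7 R3=0x84 R4=0xc7  N=1 Z=0
after  1: R0=0x33 R1=0x5f R2=0xf7 R3=0x5f R4=0xc7  N=1 Z=0
after  2: R0=0x33 R1=0x5f R2=0x6c R3=0x5f R4=0xc7  N=0 Z=0
after  3: R0=0x33 R1=0x5f R2=0x5b R3=0x5f R4=0xc7  N=0 Z=0
after  4: R0=0x33 R1=0x43 R2=0x5b R3=0x5f R4=0xc7  N=0 Z=0
after  5: R0=0x33 R1=0x43 R2=0xc7 R3=0x5f R4=0xc7  N=1 Z=0
after  6: R0=0x33 R1=0x43 R2=0x7f R3=0x5f R4=0xc7  N=0 Z=0
-- IRQ taken; context saved, return-PC = 7 --

K = 6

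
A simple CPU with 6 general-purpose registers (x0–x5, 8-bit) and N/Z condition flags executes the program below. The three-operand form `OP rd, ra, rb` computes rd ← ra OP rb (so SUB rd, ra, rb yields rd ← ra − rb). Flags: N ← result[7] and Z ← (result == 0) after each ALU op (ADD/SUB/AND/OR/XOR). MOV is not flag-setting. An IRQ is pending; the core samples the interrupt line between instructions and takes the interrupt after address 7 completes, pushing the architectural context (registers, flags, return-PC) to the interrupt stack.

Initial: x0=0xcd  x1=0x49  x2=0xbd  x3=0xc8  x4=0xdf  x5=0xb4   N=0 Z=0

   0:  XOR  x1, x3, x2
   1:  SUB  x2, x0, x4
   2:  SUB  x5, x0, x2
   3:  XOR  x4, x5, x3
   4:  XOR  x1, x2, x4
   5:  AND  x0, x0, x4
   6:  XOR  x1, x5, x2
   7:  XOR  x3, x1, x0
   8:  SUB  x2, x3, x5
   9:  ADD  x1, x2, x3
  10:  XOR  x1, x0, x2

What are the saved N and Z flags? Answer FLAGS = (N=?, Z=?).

after  0: x0=0xcd x1=0x75 x2=0xbd x3=0xc8 x4=0xdf x5=0xb4  N=0 Z=0
after  1: x0=0xcd x1=0x75 x2=0xee x3=0xc8 x4=0xdf x5=0xb4  N=1 Z=0
after  2: x0=0xcd x1=0x75 x2=0xee x3=0xc8 x4=0xdf x5=0xdf  N=1 Z=0
after  3: x0=0xcd x1=0x75 x2=0xee x3=0xc8 x4=0x17 x5=0xdf  N=0 Z=0
after  4: x0=0xcd x1=0xf9 x2=0xee x3=0xc8 x4=0x17 x5=0xdf  N=1 Z=0
after  5: x0=0x05 x1=0xf9 x2=0xee x3=0xc8 x4=0x17 x5=0xdf  N=0 Z=0
after  6: x0=0x05 x1=0x31 x2=0xee x3=0xc8 x4=0x17 x5=0xdf  N=0 Z=0
after  7: x0=0x05 x1=0x31 x2=0xee x3=0x34 x4=0x17 x5=0xdf  N=0 Z=0
-- IRQ taken; context saved, return-PC = 8 --

FLAGS = (N=0, Z=0)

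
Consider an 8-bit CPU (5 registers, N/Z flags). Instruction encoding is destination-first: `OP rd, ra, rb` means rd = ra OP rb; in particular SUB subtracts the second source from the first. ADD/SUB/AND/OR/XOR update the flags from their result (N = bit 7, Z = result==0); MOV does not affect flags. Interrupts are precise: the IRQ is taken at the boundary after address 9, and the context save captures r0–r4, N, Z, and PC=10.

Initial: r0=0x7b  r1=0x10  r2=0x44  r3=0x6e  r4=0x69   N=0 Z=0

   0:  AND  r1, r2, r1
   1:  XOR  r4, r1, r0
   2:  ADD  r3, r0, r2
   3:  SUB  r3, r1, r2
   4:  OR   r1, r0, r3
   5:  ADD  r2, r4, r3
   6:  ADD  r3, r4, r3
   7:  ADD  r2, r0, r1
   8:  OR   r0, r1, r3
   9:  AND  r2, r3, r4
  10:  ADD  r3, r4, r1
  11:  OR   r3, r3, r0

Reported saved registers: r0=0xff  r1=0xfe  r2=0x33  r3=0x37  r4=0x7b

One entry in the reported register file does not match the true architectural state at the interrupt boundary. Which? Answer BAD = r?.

BAD = r1

after  0: r0=0x7b r1=0x00 r2=0x44 r3=0x6e r4=0x69  N=0 Z=1
after  1: r0=0x7b r1=0x00 r2=0x44 r3=0x6e r4=0x7b  N=0 Z=0
after  2: r0=0x7b r1=0x00 r2=0x44 r3=0xbf r4=0x7b  N=1 Z=0
after  3: r0=0x7b r1=0x00 r2=0x44 r3=0xbc r4=0x7b  N=1 Z=0
after  4: r0=0x7b r1=0xff r2=0x44 r3=0xbc r4=0x7b  N=1 Z=0
after  5: r0=0x7b r1=0xff r2=0x37 r3=0xbc r4=0x7b  N=0 Z=0
after  6: r0=0x7b r1=0xff r2=0x37 r3=0x37 r4=0x7b  N=0 Z=0
after  7: r0=0x7b r1=0xff r2=0x7a r3=0x37 r4=0x7b  N=0 Z=0
after  8: r0=0xff r1=0xff r2=0x7a r3=0x37 r4=0x7b  N=1 Z=0
after  9: r0=0xff r1=0xff r2=0x33 r3=0x37 r4=0x7b  N=0 Z=0
-- IRQ taken; context saved, return-PC = 10 --
mismatch: r1: reported 0xfe vs actual 0xff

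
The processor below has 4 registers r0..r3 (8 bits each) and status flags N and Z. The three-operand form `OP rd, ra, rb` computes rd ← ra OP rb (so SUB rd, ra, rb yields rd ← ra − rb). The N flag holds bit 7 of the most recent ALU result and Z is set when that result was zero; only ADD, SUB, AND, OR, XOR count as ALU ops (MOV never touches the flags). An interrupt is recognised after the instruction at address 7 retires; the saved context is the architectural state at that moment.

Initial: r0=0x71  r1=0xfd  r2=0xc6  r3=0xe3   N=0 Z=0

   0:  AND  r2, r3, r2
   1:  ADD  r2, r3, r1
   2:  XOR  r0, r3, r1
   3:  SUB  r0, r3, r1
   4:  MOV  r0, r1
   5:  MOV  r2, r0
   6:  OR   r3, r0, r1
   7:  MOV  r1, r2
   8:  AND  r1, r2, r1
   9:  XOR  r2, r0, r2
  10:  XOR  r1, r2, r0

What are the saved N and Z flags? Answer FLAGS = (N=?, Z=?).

after  0: r0=0x71 r1=0xfd r2=0xc2 r3=0xe3  N=1 Z=0
after  1: r0=0x71 r1=0xfd r2=0xe0 r3=0xe3  N=1 Z=0
after  2: r0=0x1e r1=0xfd r2=0xe0 r3=0xe3  N=0 Z=0
after  3: r0=0xe6 r1=0xfd r2=0xe0 r3=0xe3  N=1 Z=0
after  4: r0=0xfd r1=0xfd r2=0xe0 r3=0xe3  N=1 Z=0
after  5: r0=0xfd r1=0xfd r2=0xfd r3=0xe3  N=1 Z=0
after  6: r0=0xfd r1=0xfd r2=0xfd r3=0xfd  N=1 Z=0
after  7: r0=0xfd r1=0xfd r2=0xfd r3=0xfd  N=1 Z=0
-- IRQ taken; context saved, return-PC = 8 --

FLAGS = (N=1, Z=0)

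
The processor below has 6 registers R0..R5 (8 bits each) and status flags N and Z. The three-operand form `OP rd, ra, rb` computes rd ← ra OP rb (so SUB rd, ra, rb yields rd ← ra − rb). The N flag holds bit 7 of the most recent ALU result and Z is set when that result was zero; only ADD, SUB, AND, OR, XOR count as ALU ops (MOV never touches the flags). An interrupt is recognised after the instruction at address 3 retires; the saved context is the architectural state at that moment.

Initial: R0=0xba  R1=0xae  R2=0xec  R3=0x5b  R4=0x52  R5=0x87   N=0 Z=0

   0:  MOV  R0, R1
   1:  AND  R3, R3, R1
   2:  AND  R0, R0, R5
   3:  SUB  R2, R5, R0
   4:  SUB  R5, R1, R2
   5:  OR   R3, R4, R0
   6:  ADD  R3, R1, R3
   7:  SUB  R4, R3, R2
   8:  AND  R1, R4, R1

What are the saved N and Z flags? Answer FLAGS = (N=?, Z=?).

FLAGS = (N=0, Z=0)

after  0: R0=0xae R1=0xae R2=0xec R3=0x5b R4=0x52 R5=0x87  N=0 Z=0
after  1: R0=0xae R1=0xae R2=0xec R3=0x0a R4=0x52 R5=0x87  N=0 Z=0
after  2: R0=0x86 R1=0xae R2=0xec R3=0x0a R4=0x52 R5=0x87  N=1 Z=0
after  3: R0=0x86 R1=0xae R2=0x01 R3=0x0a R4=0x52 R5=0x87  N=0 Z=0
-- IRQ taken; context saved, return-PC = 4 --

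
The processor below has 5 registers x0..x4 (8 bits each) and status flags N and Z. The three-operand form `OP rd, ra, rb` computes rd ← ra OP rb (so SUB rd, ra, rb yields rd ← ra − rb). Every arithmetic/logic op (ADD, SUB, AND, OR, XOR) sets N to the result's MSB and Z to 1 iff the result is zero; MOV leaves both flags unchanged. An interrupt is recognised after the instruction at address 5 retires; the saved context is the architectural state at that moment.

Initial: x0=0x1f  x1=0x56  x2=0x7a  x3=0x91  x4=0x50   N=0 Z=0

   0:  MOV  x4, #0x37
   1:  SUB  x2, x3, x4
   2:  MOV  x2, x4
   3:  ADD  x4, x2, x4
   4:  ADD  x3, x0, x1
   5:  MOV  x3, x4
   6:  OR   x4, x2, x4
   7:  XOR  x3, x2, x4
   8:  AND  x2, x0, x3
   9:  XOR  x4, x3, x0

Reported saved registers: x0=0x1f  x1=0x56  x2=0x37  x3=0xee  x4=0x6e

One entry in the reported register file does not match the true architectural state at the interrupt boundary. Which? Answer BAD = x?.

BAD = x3

after  0: x0=0x1f x1=0x56 x2=0x7a x3=0x91 x4=0x37  N=0 Z=0
after  1: x0=0x1f x1=0x56 x2=0x5a x3=0x91 x4=0x37  N=0 Z=0
after  2: x0=0x1f x1=0x56 x2=0x37 x3=0x91 x4=0x37  N=0 Z=0
after  3: x0=0x1f x1=0x56 x2=0x37 x3=0x91 x4=0x6e  N=0 Z=0
after  4: x0=0x1f x1=0x56 x2=0x37 x3=0x75 x4=0x6e  N=0 Z=0
after  5: x0=0x1f x1=0x56 x2=0x37 x3=0x6e x4=0x6e  N=0 Z=0
-- IRQ taken; context saved, return-PC = 6 --
mismatch: x3: reported 0xee vs actual 0x6e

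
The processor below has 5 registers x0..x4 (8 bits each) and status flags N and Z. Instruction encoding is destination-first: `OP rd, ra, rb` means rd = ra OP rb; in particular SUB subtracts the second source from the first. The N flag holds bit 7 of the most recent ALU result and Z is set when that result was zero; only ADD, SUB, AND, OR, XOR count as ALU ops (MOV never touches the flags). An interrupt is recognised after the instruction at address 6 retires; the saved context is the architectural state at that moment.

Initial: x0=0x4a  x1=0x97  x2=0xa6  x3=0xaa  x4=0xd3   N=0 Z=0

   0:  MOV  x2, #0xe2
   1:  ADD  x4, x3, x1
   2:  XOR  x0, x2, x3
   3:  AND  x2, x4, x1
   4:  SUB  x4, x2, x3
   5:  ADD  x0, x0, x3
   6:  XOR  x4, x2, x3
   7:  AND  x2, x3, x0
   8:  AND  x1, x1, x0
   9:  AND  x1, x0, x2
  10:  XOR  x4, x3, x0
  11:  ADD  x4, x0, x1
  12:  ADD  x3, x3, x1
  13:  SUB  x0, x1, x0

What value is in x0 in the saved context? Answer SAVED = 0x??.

after  0: x0=0x4a x1=0x97 x2=0xe2 x3=0xaa x4=0xd3  N=0 Z=0
after  1: x0=0x4a x1=0x97 x2=0xe2 x3=0xaa x4=0x41  N=0 Z=0
after  2: x0=0x48 x1=0x97 x2=0xe2 x3=0xaa x4=0x41  N=0 Z=0
after  3: x0=0x48 x1=0x97 x2=0x01 x3=0xaa x4=0x41  N=0 Z=0
after  4: x0=0x48 x1=0x97 x2=0x01 x3=0xaa x4=0x57  N=0 Z=0
after  5: x0=0xf2 x1=0x97 x2=0x01 x3=0xaa x4=0x57  N=1 Z=0
after  6: x0=0xf2 x1=0x97 x2=0x01 x3=0xaa x4=0xab  N=1 Z=0
-- IRQ taken; context saved, return-PC = 7 --

SAVED = 0xf2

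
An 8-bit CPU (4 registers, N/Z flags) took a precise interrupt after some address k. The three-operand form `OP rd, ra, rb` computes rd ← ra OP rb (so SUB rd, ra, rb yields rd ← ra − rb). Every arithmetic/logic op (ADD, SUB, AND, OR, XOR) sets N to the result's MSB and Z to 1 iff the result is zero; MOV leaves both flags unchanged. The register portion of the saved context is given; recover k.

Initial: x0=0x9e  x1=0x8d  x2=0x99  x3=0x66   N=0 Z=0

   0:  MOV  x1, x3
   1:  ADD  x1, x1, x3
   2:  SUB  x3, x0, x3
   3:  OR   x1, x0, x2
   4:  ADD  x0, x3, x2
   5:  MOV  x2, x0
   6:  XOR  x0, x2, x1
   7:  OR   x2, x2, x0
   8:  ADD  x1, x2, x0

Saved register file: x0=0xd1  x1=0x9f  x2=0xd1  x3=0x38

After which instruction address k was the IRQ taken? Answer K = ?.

K = 5

after  0: x0=0x9e x1=0x66 x2=0x99 x3=0x66  N=0 Z=0
after  1: x0=0x9e x1=0xcc x2=0x99 x3=0x66  N=1 Z=0
after  2: x0=0x9e x1=0xcc x2=0x99 x3=0x38  N=0 Z=0
after  3: x0=0x9e x1=0x9f x2=0x99 x3=0x38  N=1 Z=0
after  4: x0=0xd1 x1=0x9f x2=0x99 x3=0x38  N=1 Z=0
after  5: x0=0xd1 x1=0x9f x2=0xd1 x3=0x38  N=1 Z=0
-- IRQ taken; context saved, return-PC = 6 --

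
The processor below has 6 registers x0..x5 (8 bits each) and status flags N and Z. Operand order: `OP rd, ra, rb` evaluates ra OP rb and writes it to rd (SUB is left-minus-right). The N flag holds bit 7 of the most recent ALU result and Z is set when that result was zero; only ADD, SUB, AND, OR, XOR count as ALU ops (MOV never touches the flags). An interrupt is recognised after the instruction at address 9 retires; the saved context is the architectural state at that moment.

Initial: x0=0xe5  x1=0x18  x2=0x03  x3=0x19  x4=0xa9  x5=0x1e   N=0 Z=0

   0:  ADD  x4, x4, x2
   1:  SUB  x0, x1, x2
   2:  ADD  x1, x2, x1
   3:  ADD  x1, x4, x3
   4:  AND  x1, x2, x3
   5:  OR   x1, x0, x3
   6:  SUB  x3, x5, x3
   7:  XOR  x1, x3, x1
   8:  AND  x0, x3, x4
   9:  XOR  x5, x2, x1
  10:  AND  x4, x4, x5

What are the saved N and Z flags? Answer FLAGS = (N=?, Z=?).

after  0: x0=0xe5 x1=0x18 x2=0x03 x3=0x19 x4=0xac x5=0x1e  N=1 Z=0
after  1: x0=0x15 x1=0x18 x2=0x03 x3=0x19 x4=0xac x5=0x1e  N=0 Z=0
after  2: x0=0x15 x1=0x1b x2=0x03 x3=0x19 x4=0xac x5=0x1e  N=0 Z=0
after  3: x0=0x15 x1=0xc5 x2=0x03 x3=0x19 x4=0xac x5=0x1e  N=1 Z=0
after  4: x0=0x15 x1=0x01 x2=0x03 x3=0x19 x4=0xac x5=0x1e  N=0 Z=0
after  5: x0=0x15 x1=0x1d x2=0x03 x3=0x19 x4=0xac x5=0x1e  N=0 Z=0
after  6: x0=0x15 x1=0x1d x2=0x03 x3=0x05 x4=0xac x5=0x1e  N=0 Z=0
after  7: x0=0x15 x1=0x18 x2=0x03 x3=0x05 x4=0xac x5=0x1e  N=0 Z=0
after  8: x0=0x04 x1=0x18 x2=0x03 x3=0x05 x4=0xac x5=0x1e  N=0 Z=0
after  9: x0=0x04 x1=0x18 x2=0x03 x3=0x05 x4=0xac x5=0x1b  N=0 Z=0
-- IRQ taken; context saved, return-PC = 10 --

FLAGS = (N=0, Z=0)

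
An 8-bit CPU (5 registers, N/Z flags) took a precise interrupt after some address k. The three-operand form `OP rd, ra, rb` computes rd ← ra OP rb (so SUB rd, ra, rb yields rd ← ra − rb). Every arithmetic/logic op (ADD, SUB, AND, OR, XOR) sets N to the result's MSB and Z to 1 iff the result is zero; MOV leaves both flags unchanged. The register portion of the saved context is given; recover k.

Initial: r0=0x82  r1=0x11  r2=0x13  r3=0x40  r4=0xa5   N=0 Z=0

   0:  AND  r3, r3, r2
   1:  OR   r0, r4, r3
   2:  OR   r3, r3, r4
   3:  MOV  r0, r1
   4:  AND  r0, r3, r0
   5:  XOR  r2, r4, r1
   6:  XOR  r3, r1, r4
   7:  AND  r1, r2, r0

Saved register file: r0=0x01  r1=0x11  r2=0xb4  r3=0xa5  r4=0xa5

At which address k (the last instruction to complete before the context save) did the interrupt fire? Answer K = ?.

K = 5

after  0: r0=0x82 r1=0x11 r2=0x13 r3=0x00 r4=0xa5  N=0 Z=1
after  1: r0=0xa5 r1=0x11 r2=0x13 r3=0x00 r4=0xa5  N=1 Z=0
after  2: r0=0xa5 r1=0x11 r2=0x13 r3=0xa5 r4=0xa5  N=1 Z=0
after  3: r0=0x11 r1=0x11 r2=0x13 r3=0xa5 r4=0xa5  N=1 Z=0
after  4: r0=0x01 r1=0x11 r2=0x13 r3=0xa5 r4=0xa5  N=0 Z=0
after  5: r0=0x01 r1=0x11 r2=0xb4 r3=0xa5 r4=0xa5  N=1 Z=0
-- IRQ taken; context saved, return-PC = 6 --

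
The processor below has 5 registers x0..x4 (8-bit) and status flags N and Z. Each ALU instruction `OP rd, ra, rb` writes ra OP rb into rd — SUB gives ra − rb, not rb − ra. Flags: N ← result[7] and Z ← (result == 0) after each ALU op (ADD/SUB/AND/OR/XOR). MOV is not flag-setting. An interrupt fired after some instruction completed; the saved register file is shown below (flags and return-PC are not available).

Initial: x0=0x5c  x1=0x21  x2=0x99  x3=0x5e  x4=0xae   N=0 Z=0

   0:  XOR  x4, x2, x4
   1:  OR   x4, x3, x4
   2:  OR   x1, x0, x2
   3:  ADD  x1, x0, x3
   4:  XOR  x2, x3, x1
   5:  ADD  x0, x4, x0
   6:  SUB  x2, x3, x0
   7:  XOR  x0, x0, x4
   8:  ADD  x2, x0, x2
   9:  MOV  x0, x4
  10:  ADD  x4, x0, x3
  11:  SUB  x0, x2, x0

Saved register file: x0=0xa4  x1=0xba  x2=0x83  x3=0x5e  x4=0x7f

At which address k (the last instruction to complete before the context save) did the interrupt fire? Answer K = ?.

K = 7

after  0: x0=0x5c x1=0x21 x2=0x99 x3=0x5e x4=0x37  N=0 Z=0
after  1: x0=0x5c x1=0x21 x2=0x99 x3=0x5e x4=0x7f  N=0 Z=0
after  2: x0=0x5c x1=0xdd x2=0x99 x3=0x5e x4=0x7f  N=1 Z=0
after  3: x0=0x5c x1=0xba x2=0x99 x3=0x5e x4=0x7f  N=1 Z=0
after  4: x0=0x5c x1=0xba x2=0xe4 x3=0x5e x4=0x7f  N=1 Z=0
after  5: x0=0xdb x1=0xba x2=0xe4 x3=0x5e x4=0x7f  N=1 Z=0
after  6: x0=0xdb x1=0xba x2=0x83 x3=0x5e x4=0x7f  N=1 Z=0
after  7: x0=0xa4 x1=0xba x2=0x83 x3=0x5e x4=0x7f  N=1 Z=0
-- IRQ taken; context saved, return-PC = 8 --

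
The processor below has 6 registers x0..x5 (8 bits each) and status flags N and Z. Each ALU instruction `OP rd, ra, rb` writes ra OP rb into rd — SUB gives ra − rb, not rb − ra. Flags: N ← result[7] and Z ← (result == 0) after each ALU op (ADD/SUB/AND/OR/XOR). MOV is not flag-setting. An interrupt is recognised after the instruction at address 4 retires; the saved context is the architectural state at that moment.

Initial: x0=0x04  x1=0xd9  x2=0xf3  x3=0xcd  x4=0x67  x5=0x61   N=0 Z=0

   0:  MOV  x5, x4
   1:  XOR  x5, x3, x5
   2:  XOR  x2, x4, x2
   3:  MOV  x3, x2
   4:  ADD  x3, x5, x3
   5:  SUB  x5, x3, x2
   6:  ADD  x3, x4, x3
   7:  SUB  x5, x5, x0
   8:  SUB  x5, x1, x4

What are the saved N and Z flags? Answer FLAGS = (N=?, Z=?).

FLAGS = (N=0, Z=0)

after  0: x0=0x04 x1=0xd9 x2=0xf3 x3=0xcd x4=0x67 x5=0x67  N=0 Z=0
after  1: x0=0x04 x1=0xd9 x2=0xf3 x3=0xcd x4=0x67 x5=0xaa  N=1 Z=0
after  2: x0=0x04 x1=0xd9 x2=0x94 x3=0xcd x4=0x67 x5=0xaa  N=1 Z=0
after  3: x0=0x04 x1=0xd9 x2=0x94 x3=0x94 x4=0x67 x5=0xaa  N=1 Z=0
after  4: x0=0x04 x1=0xd9 x2=0x94 x3=0x3e x4=0x67 x5=0xaa  N=0 Z=0
-- IRQ taken; context saved, return-PC = 5 --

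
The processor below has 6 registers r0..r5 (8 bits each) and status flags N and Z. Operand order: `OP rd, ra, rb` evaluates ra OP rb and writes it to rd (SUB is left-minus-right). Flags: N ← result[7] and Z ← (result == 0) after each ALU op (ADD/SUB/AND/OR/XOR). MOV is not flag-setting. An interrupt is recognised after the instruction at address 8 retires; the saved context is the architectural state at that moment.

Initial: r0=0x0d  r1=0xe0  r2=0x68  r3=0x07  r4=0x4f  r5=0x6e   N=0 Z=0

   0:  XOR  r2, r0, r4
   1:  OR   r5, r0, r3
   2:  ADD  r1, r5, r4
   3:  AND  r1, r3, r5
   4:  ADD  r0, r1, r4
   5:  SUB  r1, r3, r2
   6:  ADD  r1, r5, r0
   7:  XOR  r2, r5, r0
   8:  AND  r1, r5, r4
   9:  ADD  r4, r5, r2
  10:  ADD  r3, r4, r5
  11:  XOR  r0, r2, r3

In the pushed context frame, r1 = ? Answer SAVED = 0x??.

after  0: r0=0x0d r1=0xe0 r2=0x42 r3=0x07 r4=0x4f r5=0x6e  N=0 Z=0
after  1: r0=0x0d r1=0xe0 r2=0x42 r3=0x07 r4=0x4f r5=0x0f  N=0 Z=0
after  2: r0=0x0d r1=0x5e r2=0x42 r3=0x07 r4=0x4f r5=0x0f  N=0 Z=0
after  3: r0=0x0d r1=0x07 r2=0x42 r3=0x07 r4=0x4f r5=0x0f  N=0 Z=0
after  4: r0=0x56 r1=0x07 r2=0x42 r3=0x07 r4=0x4f r5=0x0f  N=0 Z=0
after  5: r0=0x56 r1=0xc5 r2=0x42 r3=0x07 r4=0x4f r5=0x0f  N=1 Z=0
after  6: r0=0x56 r1=0x65 r2=0x42 r3=0x07 r4=0x4f r5=0x0f  N=0 Z=0
after  7: r0=0x56 r1=0x65 r2=0x59 r3=0x07 r4=0x4f r5=0x0f  N=0 Z=0
after  8: r0=0x56 r1=0x0f r2=0x59 r3=0x07 r4=0x4f r5=0x0f  N=0 Z=0
-- IRQ taken; context saved, return-PC = 9 --

SAVED = 0x0f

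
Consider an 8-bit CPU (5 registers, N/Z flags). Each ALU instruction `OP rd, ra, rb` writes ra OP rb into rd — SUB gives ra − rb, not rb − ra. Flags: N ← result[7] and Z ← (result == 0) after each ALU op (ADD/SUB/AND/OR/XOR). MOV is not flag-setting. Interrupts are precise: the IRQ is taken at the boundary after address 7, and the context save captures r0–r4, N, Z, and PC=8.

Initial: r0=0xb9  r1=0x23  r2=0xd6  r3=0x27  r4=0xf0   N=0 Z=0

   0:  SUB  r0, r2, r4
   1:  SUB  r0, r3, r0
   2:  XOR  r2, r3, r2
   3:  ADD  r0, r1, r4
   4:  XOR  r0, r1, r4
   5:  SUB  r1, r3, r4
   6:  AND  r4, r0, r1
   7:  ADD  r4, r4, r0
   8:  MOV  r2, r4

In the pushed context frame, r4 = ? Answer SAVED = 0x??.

after  0: r0=0xe6 r1=0x23 r2=0xd6 r3=0x27 r4=0xf0  N=1 Z=0
after  1: r0=0x41 r1=0x23 r2=0xd6 r3=0x27 r4=0xf0  N=0 Z=0
after  2: r0=0x41 r1=0x23 r2=0xf1 r3=0x27 r4=0xf0  N=1 Z=0
after  3: r0=0x13 r1=0x23 r2=0xf1 r3=0x27 r4=0xf0  N=0 Z=0
after  4: r0=0xd3 r1=0x23 r2=0xf1 r3=0x27 r4=0xf0  N=1 Z=0
after  5: r0=0xd3 r1=0x37 r2=0xf1 r3=0x27 r4=0xf0  N=0 Z=0
after  6: r0=0xd3 r1=0x37 r2=0xf1 r3=0x27 r4=0x13  N=0 Z=0
after  7: r0=0xd3 r1=0x37 r2=0xf1 r3=0x27 r4=0xe6  N=1 Z=0
-- IRQ taken; context saved, return-PC = 8 --

SAVED = 0xe6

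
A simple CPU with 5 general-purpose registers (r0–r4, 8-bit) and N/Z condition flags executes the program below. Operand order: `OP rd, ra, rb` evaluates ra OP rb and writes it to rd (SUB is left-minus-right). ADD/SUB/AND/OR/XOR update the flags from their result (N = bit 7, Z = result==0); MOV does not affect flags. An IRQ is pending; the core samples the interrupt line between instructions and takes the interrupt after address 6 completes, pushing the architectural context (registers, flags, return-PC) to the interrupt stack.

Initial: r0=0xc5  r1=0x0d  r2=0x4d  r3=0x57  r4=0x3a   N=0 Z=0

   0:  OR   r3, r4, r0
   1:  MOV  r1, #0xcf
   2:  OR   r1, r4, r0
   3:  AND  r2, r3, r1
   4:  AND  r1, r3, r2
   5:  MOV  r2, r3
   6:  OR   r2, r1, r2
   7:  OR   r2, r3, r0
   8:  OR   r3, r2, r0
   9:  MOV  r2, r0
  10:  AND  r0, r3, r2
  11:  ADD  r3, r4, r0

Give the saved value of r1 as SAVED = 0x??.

SAVED = 0xff

after  0: r0=0xc5 r1=0x0d r2=0x4d r3=0xff r4=0x3a  N=1 Z=0
after  1: r0=0xc5 r1=0xcf r2=0x4d r3=0xff r4=0x3a  N=1 Z=0
after  2: r0=0xc5 r1=0xff r2=0x4d r3=0xff r4=0x3a  N=1 Z=0
after  3: r0=0xc5 r1=0xff r2=0xff r3=0xff r4=0x3a  N=1 Z=0
after  4: r0=0xc5 r1=0xff r2=0xff r3=0xff r4=0x3a  N=1 Z=0
after  5: r0=0xc5 r1=0xff r2=0xff r3=0xff r4=0x3a  N=1 Z=0
after  6: r0=0xc5 r1=0xff r2=0xff r3=0xff r4=0x3a  N=1 Z=0
-- IRQ taken; context saved, return-PC = 7 --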